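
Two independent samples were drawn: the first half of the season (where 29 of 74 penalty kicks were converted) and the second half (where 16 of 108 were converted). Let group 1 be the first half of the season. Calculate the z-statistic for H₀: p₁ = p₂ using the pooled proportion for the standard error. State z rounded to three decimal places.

Sample proportions: p̂₁ = 29/74 = 0.39189 and p̂₂ = 16/108 = 0.14815.
Pooling: p̂ = 45/182 = 0.24725.
Pooled SE = √[0.1861188·0.02277277] ≈ 0.065103.
z = 0.24374/0.065103 = 3.744.

z = 3.744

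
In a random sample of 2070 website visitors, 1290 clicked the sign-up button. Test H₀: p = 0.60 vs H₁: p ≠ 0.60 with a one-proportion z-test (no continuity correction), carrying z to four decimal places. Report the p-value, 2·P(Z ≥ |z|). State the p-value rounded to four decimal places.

The sample proportion is 1290/2070 = 0.62319.
Null standard error: √(0.60·0.40/2070) = √0.000115942 = 0.010768.
Test statistic (full precision, shown to 4 dp): z = (1290/2070 − 0.60)/SE₀ ≈ 2.1535.
p-value = 2·P(Z ≥ |z|) with z = 2.1535 → 0.0313.

p-value = 0.0313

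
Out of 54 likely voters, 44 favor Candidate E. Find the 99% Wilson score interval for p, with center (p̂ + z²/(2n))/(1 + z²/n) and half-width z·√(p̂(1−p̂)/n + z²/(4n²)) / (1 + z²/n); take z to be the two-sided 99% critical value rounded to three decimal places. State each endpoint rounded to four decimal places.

Here p̂ = 44/54 = 0.81481 and z = 2.576 (z² = 6.635776).
1 + z²/n = 1.122885.
Adjusted center: (0.81481 + z²/(2n))/1.122885 = 0.78036.
Radicand: p̂(1−p̂)/n + z²/(4n²) = 0.002794289 + 0.000568911 = 0.003363200.
Half-width = 2.576·√0.003363200/1.122885 = 0.13304.
CI: 0.78036 ± 0.13304 = (0.6473, 0.9134).

(0.6473, 0.9134)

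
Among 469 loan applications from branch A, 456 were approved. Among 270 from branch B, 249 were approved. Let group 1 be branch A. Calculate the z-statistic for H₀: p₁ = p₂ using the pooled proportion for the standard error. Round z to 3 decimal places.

z = 3.128

p̂₁ = 456/469 = 0.97228, p̂₂ = 249/270 = 0.92222.
Pooled p̂ = (456+249)/(469+270) = 705/739 = 0.95399.
Pooled SE = √[0.0438914·0.00583590] ≈ 0.016005.
z = (p̂₁ − p̂₂)/SE = (0.97228 − 0.92222)/0.016005 = 0.05006/0.016005 = 3.128.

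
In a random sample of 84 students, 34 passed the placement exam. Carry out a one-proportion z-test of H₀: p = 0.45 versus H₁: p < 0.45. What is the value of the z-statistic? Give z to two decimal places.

z = -0.83

Sample proportion p̂ = 34/84 = 0.40476.
Under H₀, SE = √(p₀(1−p₀)/n) = √(0.45·0.55/84) = √0.002946429 = 0.054281.
z = (p̂ − p₀)/SE = (0.40476 − 0.45)/0.054281 = -0.83.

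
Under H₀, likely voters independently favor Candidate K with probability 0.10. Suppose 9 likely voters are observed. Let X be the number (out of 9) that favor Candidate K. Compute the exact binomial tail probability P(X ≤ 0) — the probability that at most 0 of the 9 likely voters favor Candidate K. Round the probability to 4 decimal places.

P = 0.3874

X is binomial with n = 9 and p = 0.10.
P(X ≤ 0) = C(9,0)·0.10^0·0.90^9.
= 0.387420 = 0.3874.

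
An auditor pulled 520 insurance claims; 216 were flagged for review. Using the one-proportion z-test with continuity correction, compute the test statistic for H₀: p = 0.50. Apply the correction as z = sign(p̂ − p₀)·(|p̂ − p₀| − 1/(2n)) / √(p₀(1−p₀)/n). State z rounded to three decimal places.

z = -3.815

With x = 216 successes in n = 520, p̂ = 0.41538. p̂ − p₀ = -0.084615.
Continuity correction 1/(2n) = 1/1040 = 0.000962.
Corrected numerator: |-0.084615| − 0.000962 = 0.083653.
Under H₀, SE = √(p₀(1−p₀)/n) = √(0.50·0.50/520) = √0.000480769 = 0.021926.
z = −0.083653/0.021926 = -3.815.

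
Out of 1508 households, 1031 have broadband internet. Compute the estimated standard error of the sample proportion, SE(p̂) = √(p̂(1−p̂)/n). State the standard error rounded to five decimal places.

p̂ = 1031/1508 = 0.68369.
p̂(1−p̂) = 0.216258.
SE = √(0.216258/1508) = √0.000143407 = 0.01198.

SE = 0.01198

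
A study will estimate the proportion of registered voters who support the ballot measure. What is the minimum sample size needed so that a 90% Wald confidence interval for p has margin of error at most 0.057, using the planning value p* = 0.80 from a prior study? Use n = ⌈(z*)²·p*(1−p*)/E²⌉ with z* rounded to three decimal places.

n = 134

The 90% critical value is z* = 1.645.
p*(1−p*) = 0.80·0.20 = 0.1600.
Required n before rounding: 2.706025 × 0.1600 / 0.057² = 133.261.
Rounding up, n = 134.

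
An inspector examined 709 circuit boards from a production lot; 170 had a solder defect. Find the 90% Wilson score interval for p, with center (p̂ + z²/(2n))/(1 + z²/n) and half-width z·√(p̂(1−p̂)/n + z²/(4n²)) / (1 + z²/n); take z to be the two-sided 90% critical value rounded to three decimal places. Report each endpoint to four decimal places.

(0.2144, 0.2671)

Here p̂ = 170/709 = 0.23977 and z = 1.645 (z² = 2.706025).
Denominator 1 + z²/n = 1 + 2.706025/709 = 1.003817.
Center = (0.23977 + 0.001908)/1.003817 = 0.24076.
Radicand: p̂(1−p̂)/n + z²/(4n²) = 0.000257098 + 0.000001346 = 0.000258444.
Half-width = 1.645·√0.000258444/1.003817 = 0.02634.
So the interval runs from 0.2144 to 0.2671.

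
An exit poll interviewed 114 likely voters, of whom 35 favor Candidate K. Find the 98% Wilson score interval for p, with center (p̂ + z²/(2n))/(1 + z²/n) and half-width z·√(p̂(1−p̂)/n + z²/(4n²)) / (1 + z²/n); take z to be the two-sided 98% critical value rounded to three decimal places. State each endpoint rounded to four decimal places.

(0.2172, 0.4143)

p̂ = 35/114 = 0.30702; z = 2.326, so z² = 5.410276.
Denominator 1 + z²/n = 1 + 5.410276/114 = 1.047459.
Center = (0.30702 + 0.023729)/1.047459 = 0.31576.
Radicand: p̂(1−p̂)/n + z²/(4n²) = 0.001866296 + 0.000104076 = 0.001970372.
Half-width = 2.326·√0.001970372/1.047459 = 0.09857.
Interval: 0.31576 ± 0.09857 → (0.2172, 0.4143).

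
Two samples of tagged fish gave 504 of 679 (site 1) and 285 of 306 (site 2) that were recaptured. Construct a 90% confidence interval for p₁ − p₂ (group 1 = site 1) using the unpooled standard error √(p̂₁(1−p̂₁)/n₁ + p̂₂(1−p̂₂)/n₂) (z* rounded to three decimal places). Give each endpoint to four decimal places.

(-0.2255, -0.1527)

p̂₁ = 0.74227, p̂₂ = 0.93137, so the observed difference is -0.18910.
Unpooled SE = √(p̂₁(1−p̂₁)/n₁ + p̂₂(1−p̂₂)/n₂) = √(0.000281747 + 0.000208881) = 0.022150.
z* = 1.645 at the 90% level. Margin = 1.645·0.022150 = 0.03644.
Interval: -0.18910 ± 0.03644 → (-0.2255, -0.1527).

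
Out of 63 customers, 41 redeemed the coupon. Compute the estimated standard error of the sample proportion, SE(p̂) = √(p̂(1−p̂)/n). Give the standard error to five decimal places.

SE = 0.06006

Sample proportion p̂ = 41/63 = 0.65079.
p̂(1−p̂) = 0.65079·0.34921 = 0.227262.
SE = √(0.227262/63) = √0.003607333 = 0.06006.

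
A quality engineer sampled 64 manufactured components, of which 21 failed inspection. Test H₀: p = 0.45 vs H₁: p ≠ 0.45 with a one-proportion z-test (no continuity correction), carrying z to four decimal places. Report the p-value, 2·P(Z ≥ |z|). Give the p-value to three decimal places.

p-value = 0.050

The sample proportion is 21/64 = 0.32812.
Null standard error: √(0.45·0.55/64) = √0.003867188 = 0.062187.
z = (p̂ − p₀)/SE = (21/64 − 0.45)/0.062187 ≈ -1.9598.
p-value = 2·P(Z ≥ |z|) with z = -1.9598 → 0.050.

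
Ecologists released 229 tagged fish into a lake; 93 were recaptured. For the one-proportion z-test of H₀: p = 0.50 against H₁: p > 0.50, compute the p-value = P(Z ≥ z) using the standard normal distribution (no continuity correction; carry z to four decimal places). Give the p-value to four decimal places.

With x = 93 successes in n = 229, p̂ = 0.40611.
Under H₀, SE = √(p₀(1−p₀)/n) = √(0.50·0.50/229) = √0.001091703 = 0.033041.
Test statistic (full precision, shown to 4 dp): z = (93/229 − 0.50)/SE₀ ≈ -2.8415.
p-value = P(Z ≥ z) with z = -2.8415 → 0.9978.

p-value = 0.9978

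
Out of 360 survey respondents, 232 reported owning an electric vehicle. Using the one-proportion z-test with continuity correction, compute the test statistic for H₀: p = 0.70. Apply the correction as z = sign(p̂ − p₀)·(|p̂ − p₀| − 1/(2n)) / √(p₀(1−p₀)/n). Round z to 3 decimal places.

z = -2.243

With x = 232 successes in n = 360, p̂ = 0.64444. p̂ − p₀ = -0.055556.
1/(2n) = 0.001389.
Corrected numerator: |-0.055556| − 0.001389 = 0.054167.
Null standard error: √(0.70·0.30/360) = √0.000583333 = 0.024152.
z = −0.054167/0.024152 = -2.243.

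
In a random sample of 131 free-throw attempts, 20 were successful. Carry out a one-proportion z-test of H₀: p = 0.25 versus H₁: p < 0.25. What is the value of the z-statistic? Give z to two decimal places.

The sample proportion is 20/131 = 0.15267.
Null standard error: √(0.25·0.75/131) = √0.001431298 = 0.037832.
Test statistic: z = -0.09733/0.037832 = -2.57.

z = -2.57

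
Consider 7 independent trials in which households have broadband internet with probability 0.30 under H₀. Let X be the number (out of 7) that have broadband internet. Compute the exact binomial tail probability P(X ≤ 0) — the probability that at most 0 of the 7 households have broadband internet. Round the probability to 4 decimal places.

X is binomial with n = 7 and p = 0.30.
P(X ≤ 0) = C(7,0)·0.30^0·0.70^7.
= 0.082354 = 0.0824.

P = 0.0824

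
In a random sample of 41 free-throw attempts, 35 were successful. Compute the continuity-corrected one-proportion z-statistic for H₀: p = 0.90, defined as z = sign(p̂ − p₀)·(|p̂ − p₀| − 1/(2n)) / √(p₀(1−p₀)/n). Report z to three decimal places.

z = -0.729

The sample proportion is 35/41 = 0.85366. p̂ − p₀ = -0.046341.
1/(2n) = 0.012195.
Corrected numerator: |-0.046341| − 0.012195 = 0.034146.
Null standard error: √(0.90·0.10/41) = √0.002195122 = 0.046852.
z = (−)0.034146/0.046852 = -0.729.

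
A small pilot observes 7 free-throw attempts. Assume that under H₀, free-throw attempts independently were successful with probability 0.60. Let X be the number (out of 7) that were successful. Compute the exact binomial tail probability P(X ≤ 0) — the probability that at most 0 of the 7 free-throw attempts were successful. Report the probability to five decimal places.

X ~ Binomial(n=7, p=0.60).
P(X ≤ 0) = C(7,0)·0.60^0·0.40^7.
= 0.001638 = 0.00164.

P = 0.00164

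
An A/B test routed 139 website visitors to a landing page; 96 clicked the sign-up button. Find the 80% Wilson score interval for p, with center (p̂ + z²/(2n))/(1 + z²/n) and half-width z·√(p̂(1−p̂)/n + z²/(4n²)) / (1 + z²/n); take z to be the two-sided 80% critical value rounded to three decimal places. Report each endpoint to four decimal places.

p̂ = 96/139 = 0.69065; z = 1.282, so z² = 1.643524.
Denominator 1 + z²/n = 1 + 1.643524/139 = 1.011824.
Center = (0.69065 + 0.005912)/1.011824 = 0.68842.
Radicand: p̂(1−p̂)/n + z²/(4n²) = 0.001537076 + 0.000021266 = 0.001558342.
Half-width = z·√(radicand)/denom = 1.282·0.039476/1.011824 = 0.05002.
CI: 0.68842 ± 0.05002 = (0.6384, 0.7384).

(0.6384, 0.7384)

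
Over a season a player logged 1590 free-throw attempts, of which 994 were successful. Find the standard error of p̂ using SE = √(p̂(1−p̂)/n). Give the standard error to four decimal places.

p̂ = 994/1590 = 0.62516.
p̂(1−p̂) = 0.234335.
SE = √(0.234335/1590) = 0.0121.

SE = 0.0121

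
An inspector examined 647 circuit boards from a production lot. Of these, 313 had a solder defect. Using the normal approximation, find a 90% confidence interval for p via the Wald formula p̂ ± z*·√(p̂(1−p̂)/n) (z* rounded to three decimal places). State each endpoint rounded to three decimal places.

(0.451, 0.516)

Sample proportion p̂ = 313/647 = 0.48377.
SE(p̂) = √(0.48377·0.51623/647) = 0.019647.
For 90% confidence, z* = 1.645.
Margin = 1.645·0.019647 = 0.03232.
Interval: 0.48377 ± 0.03232 → (0.451, 0.516).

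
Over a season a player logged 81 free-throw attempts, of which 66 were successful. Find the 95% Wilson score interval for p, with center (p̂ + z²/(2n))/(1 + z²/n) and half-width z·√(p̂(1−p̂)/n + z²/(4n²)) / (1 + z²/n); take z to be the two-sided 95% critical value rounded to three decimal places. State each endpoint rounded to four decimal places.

Here p̂ = 66/81 = 0.81481 and z = 1.960 (z² = 3.841600).
1 + z²/n = 1.047427.
Adjusted center: (0.81481 + z²/(2n))/1.047427 = 0.80056.
Radicand: p̂(1−p̂)/n + z²/(4n²) = 0.001862860 + 0.000146380 = 0.002009240.
Half-width = z·√(radicand)/denom = 1.960·0.044825/1.047427 = 0.08388.
So the interval runs from 0.7167 to 0.8844.

(0.7167, 0.8844)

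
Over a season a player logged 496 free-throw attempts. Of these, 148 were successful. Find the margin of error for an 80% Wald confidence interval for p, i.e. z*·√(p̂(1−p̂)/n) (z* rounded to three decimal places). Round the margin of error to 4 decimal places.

Sample proportion p̂ = 148/496 = 0.29839.
Standard error of p̂: √(0.209352/496) = √0.000422081 = 0.020545.
z* = 1.282 at the 80% level.
Margin of error = z*·SE = 1.282 × 0.020545 = 0.0263.

ME = 0.0263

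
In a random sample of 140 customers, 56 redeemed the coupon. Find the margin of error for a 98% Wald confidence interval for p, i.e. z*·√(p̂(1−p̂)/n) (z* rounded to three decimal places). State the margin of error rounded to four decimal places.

ME = 0.0963

With x = 56 successes in n = 140, p̂ = 0.40000.
SE(p̂) = √(0.40000·0.60000/140) = 0.041404.
z* = 2.326 at the 98% level.
So ME = 0.0963.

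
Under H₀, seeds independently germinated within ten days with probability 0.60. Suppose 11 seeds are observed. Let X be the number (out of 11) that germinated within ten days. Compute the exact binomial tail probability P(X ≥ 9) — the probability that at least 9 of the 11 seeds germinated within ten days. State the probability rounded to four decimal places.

P = 0.1189

X is binomial with n = 11 and p = 0.60.
P(X ≥ 9) = C(11,9)·0.60^9·0.40^2 + C(11,10)·0.60^10·0.40^1 + C(11,11)·0.60^11·0.40^0.
= 0.088684 + 0.026605 + 0.003628 = 0.1189.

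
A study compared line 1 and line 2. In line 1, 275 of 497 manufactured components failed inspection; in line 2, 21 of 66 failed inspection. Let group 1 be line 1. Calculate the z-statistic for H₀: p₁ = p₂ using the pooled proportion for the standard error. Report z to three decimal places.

z = 3.594

Sample proportions: p̂₁ = 275/497 = 0.55332 and p̂₂ = 21/66 = 0.31818.
Pooled p̂ = (275+21)/(497+66) = 296/563 = 0.52575.
SE = √[p̂(1−p̂)(1/n₁+1/n₂)] = √[0.52575·0.47425·(1/497+1/66)] ≈ 0.065418.
z = (p̂₁ − p̂₂)/SE = (0.55332 − 0.31818)/0.065418 = 0.23514/0.065418 = 3.594.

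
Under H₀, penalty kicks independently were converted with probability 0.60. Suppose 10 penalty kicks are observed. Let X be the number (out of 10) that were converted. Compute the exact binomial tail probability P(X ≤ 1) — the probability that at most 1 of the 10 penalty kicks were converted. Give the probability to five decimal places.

X ~ Binomial(n=10, p=0.60).
P(X ≤ 1) = C(10,0)·0.60^0·0.40^10 + C(10,1)·0.60^1·0.40^9.
= 0.000105 + 0.001573 = 0.00168.

P = 0.00168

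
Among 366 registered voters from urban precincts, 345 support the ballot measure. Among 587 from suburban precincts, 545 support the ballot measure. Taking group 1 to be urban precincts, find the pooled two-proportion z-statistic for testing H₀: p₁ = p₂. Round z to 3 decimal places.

Sample proportions: p̂₁ = 345/366 = 0.94262 and p̂₂ = 545/587 = 0.92845.
Pooled p̂ = (345+545)/(366+587) = 890/953 = 0.93389.
Pooled SE = √[0.0617369·0.00443582] ≈ 0.016549.
z = (p̂₁ − p̂₂)/SE = (0.94262 − 0.92845)/0.016549 = 0.01417/0.016549 = 0.856.

z = 0.856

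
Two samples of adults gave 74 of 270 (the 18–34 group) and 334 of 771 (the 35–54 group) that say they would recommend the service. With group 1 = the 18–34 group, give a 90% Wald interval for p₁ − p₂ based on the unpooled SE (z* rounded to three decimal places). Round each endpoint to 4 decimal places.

p̂₁ = 74/270 = 0.27407, p̂₂ = 334/771 = 0.43320; p̂₁ − p̂₂ = -0.15913.
Unpooled SE = √(p̂₁(1−p̂₁)/n₁ + p̂₂(1−p̂₂)/n₂) = √(0.000736880 + 0.000318467) = 0.032486.
The 90% critical value is z* = 1.645. Margin = 1.645·0.032486 = 0.05344.
So the interval runs from -0.2126 to -0.1057.

(-0.2126, -0.1057)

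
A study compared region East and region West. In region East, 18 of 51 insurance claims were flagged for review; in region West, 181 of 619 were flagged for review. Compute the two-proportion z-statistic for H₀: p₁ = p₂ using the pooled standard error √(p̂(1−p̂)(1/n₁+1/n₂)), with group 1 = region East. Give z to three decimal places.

Sample proportions: p̂₁ = 18/51 = 0.35294 and p̂₂ = 181/619 = 0.29241.
Pooling: p̂ = 199/670 = 0.29701.
Pooled SE = √[0.2087971·0.02122335] ≈ 0.066569.
z = (p̂₁ − p̂₂)/SE = (0.35294 − 0.29241)/0.066569 = 0.06053/0.066569 = 0.909.

z = 0.909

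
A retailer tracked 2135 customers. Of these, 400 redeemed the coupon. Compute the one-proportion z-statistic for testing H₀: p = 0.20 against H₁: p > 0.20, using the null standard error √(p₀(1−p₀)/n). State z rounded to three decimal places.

With x = 400 successes in n = 2135, p̂ = 0.18735.
SE₀ = √(0.20·0.80/2135) = 0.008657.
z = (0.18735 − 0.20)/0.008657 = -0.01265/0.008657 = -1.461.

z = -1.461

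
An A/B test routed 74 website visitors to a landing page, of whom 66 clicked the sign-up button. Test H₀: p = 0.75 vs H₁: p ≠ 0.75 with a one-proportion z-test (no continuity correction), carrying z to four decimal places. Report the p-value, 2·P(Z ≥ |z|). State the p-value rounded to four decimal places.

p̂ = 66/74 = 0.89189.
Null standard error: √(0.75·0.25/74) = √0.002533784 = 0.050337.
z = (p̂ − p₀)/SE = (66/74 − 0.75)/0.050337 ≈ 2.8189.
From the standard normal, 2·P(Z ≥ |z|) = 0.0048.

p-value = 0.0048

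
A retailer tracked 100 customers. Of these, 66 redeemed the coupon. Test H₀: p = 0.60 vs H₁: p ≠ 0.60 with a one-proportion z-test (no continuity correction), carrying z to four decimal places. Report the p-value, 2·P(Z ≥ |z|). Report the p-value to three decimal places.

p̂ = 66/100 = 0.66000.
SE₀ = √(0.60·0.40/100) = 0.048990.
Test statistic (full precision, shown to 4 dp): z = (66/100 − 0.60)/SE₀ ≈ 1.2247.
p-value = 2·P(Z ≥ |z|) with z = 1.2247 → 0.221.

p-value = 0.221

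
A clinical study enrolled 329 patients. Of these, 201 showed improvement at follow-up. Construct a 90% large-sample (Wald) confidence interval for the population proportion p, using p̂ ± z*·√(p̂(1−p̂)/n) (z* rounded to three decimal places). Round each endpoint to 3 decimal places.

Sample proportion p̂ = 201/329 = 0.61094.
SE = √(p̂(1−p̂)/n) = √(0.237692/329) = 0.026879.
z* = 1.645 at the 90% level.
Margin = 1.645·0.026879 = 0.04422.
CI: 0.61094 ± 0.04422 = (0.567, 0.655).

(0.567, 0.655)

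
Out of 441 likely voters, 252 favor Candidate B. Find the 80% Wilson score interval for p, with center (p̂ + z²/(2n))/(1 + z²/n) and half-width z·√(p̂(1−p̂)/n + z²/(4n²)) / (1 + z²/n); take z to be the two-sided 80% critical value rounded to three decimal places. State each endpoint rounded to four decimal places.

(0.5410, 0.6013)

Here p̂ = 252/441 = 0.57143 and z = 1.282 (z² = 1.643524).
Denominator 1 + z²/n = 1 + 1.643524/441 = 1.003727.
Adjusted center: (0.57143 + z²/(2n))/1.003727 = 0.57116.
Radicand: p̂(1−p̂)/n + z²/(4n²) = 0.000555324 + 0.000002113 = 0.000557437.
Half-width = 1.282·√0.000557437/1.003727 = 0.03016.
Interval: 0.57116 ± 0.03016 → (0.5410, 0.6013).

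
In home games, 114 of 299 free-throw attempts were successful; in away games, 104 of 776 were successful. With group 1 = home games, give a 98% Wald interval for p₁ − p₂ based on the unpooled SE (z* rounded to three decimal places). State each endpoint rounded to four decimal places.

p̂₁ = 0.38127, p̂₂ = 0.13402, so the observed difference is 0.24725.
Unpooled SE = √(p̂₁(1−p̂₁)/n₁ + p̂₂(1−p̂₂)/n₂) = √(0.000788975 + 0.000149561) = 0.030636.
z* = 2.326 at the 98% level. Margin = 2.326·0.030636 = 0.07126.
So the interval runs from 0.1760 to 0.3185.

(0.1760, 0.3185)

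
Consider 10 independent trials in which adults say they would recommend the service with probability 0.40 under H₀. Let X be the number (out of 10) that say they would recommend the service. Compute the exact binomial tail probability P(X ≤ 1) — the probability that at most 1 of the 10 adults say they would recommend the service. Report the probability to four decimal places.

P = 0.0464

X is binomial with n = 10 and p = 0.40.
P(X ≤ 1) = C(10,0)·0.40^0·0.60^10 + C(10,1)·0.40^1·0.60^9.
= 0.006047 + 0.040311 = 0.0464.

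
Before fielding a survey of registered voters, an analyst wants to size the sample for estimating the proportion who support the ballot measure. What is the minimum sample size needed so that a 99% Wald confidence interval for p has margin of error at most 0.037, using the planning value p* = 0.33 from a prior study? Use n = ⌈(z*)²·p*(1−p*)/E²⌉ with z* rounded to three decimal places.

n = 1072

For 99% confidence, z* = 2.576.
p*(1−p*) = 0.2211.
Required n before rounding: 6.635776 × 0.2211 / 0.037² = 1071.709.
⌈1071.709⌉ = 1072.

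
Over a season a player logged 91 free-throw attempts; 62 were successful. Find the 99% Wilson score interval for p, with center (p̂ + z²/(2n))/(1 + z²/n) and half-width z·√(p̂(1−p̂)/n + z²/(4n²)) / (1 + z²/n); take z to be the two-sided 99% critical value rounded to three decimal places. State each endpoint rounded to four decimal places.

(0.5469, 0.7911)

p̂ = 62/91 = 0.68132; z = 2.576, so z² = 6.635776.
Denominator 1 + z²/n = 1 + 6.635776/91 = 1.072921.
Adjusted center: (0.68132 + z²/(2n))/1.072921 = 0.66900.
Radicand: p̂(1−p̂)/n + z²/(4n²) = 0.002385973 + 0.000200331 = 0.002586304.
Half-width = 2.576·√0.002586304/1.072921 = 0.12210.
So the interval runs from 0.5469 to 0.7911.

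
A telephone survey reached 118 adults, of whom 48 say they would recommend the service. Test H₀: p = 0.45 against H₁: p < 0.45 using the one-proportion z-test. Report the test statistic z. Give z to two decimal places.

p̂ = 48/118 = 0.40678.
Under H₀, SE = √(p₀(1−p₀)/n) = √(0.45·0.55/118) = √0.002097458 = 0.045798.
Test statistic: z = -0.04322/0.045798 = -0.94.

z = -0.94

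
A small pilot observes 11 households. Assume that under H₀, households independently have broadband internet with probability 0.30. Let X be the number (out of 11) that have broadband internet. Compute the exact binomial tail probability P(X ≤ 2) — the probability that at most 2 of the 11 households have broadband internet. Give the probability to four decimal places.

X is binomial with n = 11 and p = 0.30.
P(X ≤ 2) = C(11,0)·0.30^0·0.70^11 + C(11,1)·0.30^1·0.70^10 + C(11,2)·0.30^2·0.70^9.
= 0.019773 + 0.093217 + 0.199750 = 0.3127.

P = 0.3127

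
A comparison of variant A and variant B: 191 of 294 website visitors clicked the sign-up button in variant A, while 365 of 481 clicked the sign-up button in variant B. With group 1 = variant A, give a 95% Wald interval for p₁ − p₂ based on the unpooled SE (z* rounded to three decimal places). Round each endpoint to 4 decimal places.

p̂₁ = 191/294 = 0.64966, p̂₂ = 365/481 = 0.75884; p̂₁ − p̂₂ = -0.10918.
Unpooled SE = √(p̂₁(1−p̂₁)/n₁ + p̂₂(1−p̂₂)/n₂) = √(0.000774156 + 0.000380466) = 0.033980.
z* = 1.960 at the 95% level. Margin = 1.960·0.033980 = 0.06660.
So the interval runs from -0.1758 to -0.0426.

(-0.1758, -0.0426)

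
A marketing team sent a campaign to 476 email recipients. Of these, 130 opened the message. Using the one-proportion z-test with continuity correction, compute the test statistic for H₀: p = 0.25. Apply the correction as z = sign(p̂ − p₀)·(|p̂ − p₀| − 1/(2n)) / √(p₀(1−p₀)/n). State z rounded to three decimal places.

p̂ = 130/476 = 0.27311. p̂ − p₀ = 0.023109.
1/(2n) = 0.001050.
Corrected numerator: |0.023109| − 0.001050 = 0.022059.
SE₀ = √(0.25·0.75/476) = 0.019847.
z = (+)0.022059/0.019847 = 1.111.

z = 1.111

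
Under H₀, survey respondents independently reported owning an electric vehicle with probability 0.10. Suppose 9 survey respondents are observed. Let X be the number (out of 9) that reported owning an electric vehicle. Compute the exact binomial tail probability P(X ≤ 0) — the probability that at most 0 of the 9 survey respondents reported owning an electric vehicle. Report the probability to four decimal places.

X is binomial with n = 9 and p = 0.10.
P(X ≤ 0) = C(9,0)·0.10^0·0.90^9.
= 0.387420 = 0.3874.

P = 0.3874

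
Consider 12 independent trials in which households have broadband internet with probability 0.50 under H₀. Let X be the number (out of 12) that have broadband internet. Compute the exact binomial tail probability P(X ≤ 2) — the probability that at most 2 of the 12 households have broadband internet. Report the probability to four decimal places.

X is binomial with n = 12 and p = 0.50.
P(X ≤ 2) = C(12,0)·0.50^0·0.50^12 + C(12,1)·0.50^1·0.50^11 + C(12,2)·0.50^2·0.50^10.
= 0.000244 + 0.002930 + 0.016113 = 0.0193.

P = 0.0193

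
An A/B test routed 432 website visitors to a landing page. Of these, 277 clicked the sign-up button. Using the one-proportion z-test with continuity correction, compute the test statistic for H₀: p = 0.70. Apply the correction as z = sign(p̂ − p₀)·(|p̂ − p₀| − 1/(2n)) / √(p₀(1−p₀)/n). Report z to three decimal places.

p̂ = 277/432 = 0.64120. p̂ − p₀ = -0.058796.
1/(2n) = 0.001157.
Corrected numerator: |-0.058796| − 0.001157 = 0.057639.
SE₀ = √(0.70·0.30/432) = 0.022048.
z = −0.057639/0.022048 = -2.614.

z = -2.614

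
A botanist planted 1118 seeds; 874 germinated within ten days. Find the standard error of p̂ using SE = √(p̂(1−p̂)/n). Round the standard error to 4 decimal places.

SE = 0.0124

p̂ = 874/1118 = 0.78175.
p̂(1−p̂) = 0.170617.
SE = √(0.170617/1118) = √0.000152609 = 0.0124.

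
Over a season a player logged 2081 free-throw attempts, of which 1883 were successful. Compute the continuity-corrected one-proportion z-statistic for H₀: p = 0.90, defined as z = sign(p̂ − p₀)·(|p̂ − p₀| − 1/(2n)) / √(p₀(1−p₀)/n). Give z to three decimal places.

Sample proportion p̂ = 1883/2081 = 0.90485. p̂ − p₀ = 0.004853.
1/(2n) = 0.000240.
Corrected numerator: |0.004853| − 0.000240 = 0.004613.
Under H₀, SE = √(p₀(1−p₀)/n) = √(0.90·0.10/2081) = √0.000043248 = 0.006576.
z = (+)0.004613/0.006576 = 0.701.

z = 0.701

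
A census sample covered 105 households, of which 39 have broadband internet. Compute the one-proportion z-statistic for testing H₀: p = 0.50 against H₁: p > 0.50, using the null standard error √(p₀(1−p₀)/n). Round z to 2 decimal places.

z = -2.63

With x = 39 successes in n = 105, p̂ = 0.37143.
Null standard error: √(0.50·0.50/105) = √0.002380952 = 0.048795.
Test statistic: z = -0.12857/0.048795 = -2.63.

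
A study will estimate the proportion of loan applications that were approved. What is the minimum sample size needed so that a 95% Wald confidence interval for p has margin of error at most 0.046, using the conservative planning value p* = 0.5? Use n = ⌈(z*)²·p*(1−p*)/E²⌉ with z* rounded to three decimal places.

For 95% confidence, z* = 1.960.
p*(1−p*) = 0.50·0.50 = 0.2500.
(z*)²·p*(1−p*)/E² = 3.841600·0.2500/0.002116 = 453.875.
Rounding up, n = 454.

n = 454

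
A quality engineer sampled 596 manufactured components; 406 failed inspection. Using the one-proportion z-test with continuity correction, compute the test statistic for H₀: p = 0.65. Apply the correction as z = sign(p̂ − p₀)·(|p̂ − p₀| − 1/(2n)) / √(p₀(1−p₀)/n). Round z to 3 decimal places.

z = 1.554

Sample proportion p̂ = 406/596 = 0.68121. p̂ − p₀ = 0.031208.
1/(2n) = 0.000839.
Corrected numerator: |0.031208| − 0.000839 = 0.030369.
Null standard error: √(0.65·0.35/596) = √0.000381711 = 0.019537.
z = (+)0.030369/0.019537 = 1.554.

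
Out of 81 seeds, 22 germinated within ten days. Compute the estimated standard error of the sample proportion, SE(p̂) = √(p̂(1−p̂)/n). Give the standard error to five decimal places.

With x = 22 successes in n = 81, p̂ = 0.27160.
p̂(1−p̂) = 0.197833.
SE = √(0.197833/81) = 0.04942.

SE = 0.04942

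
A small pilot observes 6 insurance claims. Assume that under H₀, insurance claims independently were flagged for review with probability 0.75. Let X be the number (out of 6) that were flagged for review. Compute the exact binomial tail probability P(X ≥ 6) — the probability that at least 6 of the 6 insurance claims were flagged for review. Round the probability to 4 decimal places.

X is binomial with n = 6 and p = 0.75.
P(X ≥ 6) = C(6,6)·0.75^6·0.25^0.
= 0.177979 = 0.1780.

P = 0.1780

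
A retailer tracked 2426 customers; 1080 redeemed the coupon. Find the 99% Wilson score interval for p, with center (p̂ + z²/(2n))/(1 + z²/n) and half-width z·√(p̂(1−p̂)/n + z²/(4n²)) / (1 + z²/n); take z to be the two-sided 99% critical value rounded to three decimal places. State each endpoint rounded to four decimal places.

(0.4194, 0.4713)

p̂ = 1080/2426 = 0.44518; z = 2.576, so z² = 6.635776.
1 + z²/n = 1.002735.
Adjusted center: (0.44518 + z²/(2n))/1.002735 = 0.44533.
Radicand: p̂(1−p̂)/n + z²/(4n²) = 0.000101811 + 0.000000282 = 0.000102093.
Half-width = 2.576·√0.000102093/1.002735 = 0.02596.
So the interval runs from 0.4194 to 0.4713.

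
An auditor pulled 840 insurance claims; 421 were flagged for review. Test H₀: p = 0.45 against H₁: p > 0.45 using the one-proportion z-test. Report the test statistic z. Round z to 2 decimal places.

The sample proportion is 421/840 = 0.50119.
Null standard error: √(0.45·0.55/840) = √0.000294643 = 0.017165.
z = (0.50119 − 0.45)/0.017165 = 0.05119/0.017165 = 2.98.

z = 2.98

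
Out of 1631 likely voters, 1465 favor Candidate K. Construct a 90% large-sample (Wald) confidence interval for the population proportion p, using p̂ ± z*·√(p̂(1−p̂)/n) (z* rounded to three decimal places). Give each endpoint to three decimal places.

With x = 1465 successes in n = 1631, p̂ = 0.89822.
SE(p̂) = √(0.89822·0.10178/1631) = 0.007487.
For 90% confidence, z* = 1.645.
Margin = 1.645·0.007487 = 0.01232.
Interval: 0.89822 ± 0.01232 → (0.886, 0.911).

(0.886, 0.911)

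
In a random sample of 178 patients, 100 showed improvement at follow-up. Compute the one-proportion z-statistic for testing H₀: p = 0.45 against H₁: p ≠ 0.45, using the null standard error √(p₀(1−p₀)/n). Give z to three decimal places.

z = 2.998

The sample proportion is 100/178 = 0.56180.
Under H₀, SE = √(p₀(1−p₀)/n) = √(0.45·0.55/178) = √0.001390449 = 0.037289.
z = (0.56180 − 0.45)/0.037289 = 0.11180/0.037289 = 2.998.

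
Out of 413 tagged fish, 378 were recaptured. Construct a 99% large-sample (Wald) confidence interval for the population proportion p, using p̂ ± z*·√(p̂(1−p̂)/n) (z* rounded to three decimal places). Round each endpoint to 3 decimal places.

(0.880, 0.951)

With x = 378 successes in n = 413, p̂ = 0.91525.
SE = √(p̂(1−p̂)/n) = √(0.077564/413) = 0.013704.
The 99% critical value is z* = 2.576.
Margin = 2.576·0.013704 = 0.03530.
CI: 0.91525 ± 0.03530 = (0.880, 0.951).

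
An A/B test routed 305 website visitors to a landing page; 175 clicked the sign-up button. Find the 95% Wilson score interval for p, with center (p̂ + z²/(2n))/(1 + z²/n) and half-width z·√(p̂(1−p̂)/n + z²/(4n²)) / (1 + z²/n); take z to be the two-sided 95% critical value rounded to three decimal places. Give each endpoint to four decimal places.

(0.5177, 0.6280)

p̂ = 175/305 = 0.57377; z = 1.960, so z² = 3.841600.
1 + z²/n = 1.012595.
Adjusted center: (0.57377 + z²/(2n))/1.012595 = 0.57285.
Radicand: p̂(1−p̂)/n + z²/(4n²) = 0.000801829 + 0.000010324 = 0.000812153.
Half-width = z·√(radicand)/denom = 1.960·0.028498/1.012595 = 0.05516.
Interval: 0.57285 ± 0.05516 → (0.5177, 0.6280).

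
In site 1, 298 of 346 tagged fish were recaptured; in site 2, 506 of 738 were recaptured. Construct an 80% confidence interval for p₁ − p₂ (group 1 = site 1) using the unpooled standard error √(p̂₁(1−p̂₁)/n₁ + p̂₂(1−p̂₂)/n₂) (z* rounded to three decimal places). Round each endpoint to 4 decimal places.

p̂₁ = 298/346 = 0.86127, p̂₂ = 506/738 = 0.68564; p̂₁ − p̂₂ = 0.17563.
Unpooled SE = √(p̂₁(1−p̂₁)/n₁ + p̂₂(1−p̂₂)/n₂) = √(0.000345326 + 0.000292058) = 0.025246.
z* = 1.282 at the 80% level. Margin of error = 0.03237.
Interval: 0.17563 ± 0.03237 → (0.1433, 0.2080).

(0.1433, 0.2080)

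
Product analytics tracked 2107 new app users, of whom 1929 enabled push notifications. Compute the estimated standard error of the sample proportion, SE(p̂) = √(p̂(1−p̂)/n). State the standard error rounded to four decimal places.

With x = 1929 successes in n = 2107, p̂ = 0.91552.
p̂(1−p̂) = 0.91552·0.08448 = 0.077343.
Dividing by n and taking the root: √0.000036708 = 0.0061.

SE = 0.0061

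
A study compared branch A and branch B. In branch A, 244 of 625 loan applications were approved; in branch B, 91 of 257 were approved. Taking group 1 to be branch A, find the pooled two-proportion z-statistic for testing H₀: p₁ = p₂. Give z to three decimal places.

z = 1.010

Sample proportions: p̂₁ = 244/625 = 0.39040 and p̂₂ = 91/257 = 0.35409.
Pooled p̂ = (244+91)/(625+257) = 335/882 = 0.37982.
SE = √[p̂(1−p̂)(1/n₁+1/n₂)] = √[0.37982·0.62018·(1/625+1/257)] ≈ 0.035965.
z = 0.03631/0.035965 = 1.010.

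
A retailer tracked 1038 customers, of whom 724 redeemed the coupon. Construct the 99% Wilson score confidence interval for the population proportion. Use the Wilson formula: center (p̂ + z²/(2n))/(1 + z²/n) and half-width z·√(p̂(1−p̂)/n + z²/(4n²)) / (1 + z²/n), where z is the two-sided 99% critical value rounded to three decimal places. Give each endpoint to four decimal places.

Here p̂ = 724/1038 = 0.69750 and z = 2.576 (z² = 6.635776).
Denominator 1 + z²/n = 1 + 6.635776/1038 = 1.006393.
Center = (0.69750 + 0.003196)/1.006393 = 0.69624.
Radicand: p̂(1−p̂)/n + z²/(4n²) = 0.000203271 + 0.000001540 = 0.000204811.
Half-width = z·√(radicand)/denom = 2.576·0.014311/1.006393 = 0.03663.
So the interval runs from 0.6596 to 0.7329.

(0.6596, 0.7329)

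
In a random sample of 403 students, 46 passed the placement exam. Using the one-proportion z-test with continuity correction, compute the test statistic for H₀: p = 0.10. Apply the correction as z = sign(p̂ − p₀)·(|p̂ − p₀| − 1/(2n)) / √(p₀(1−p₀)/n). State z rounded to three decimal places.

Sample proportion p̂ = 46/403 = 0.11414. p̂ − p₀ = 0.014144.
Continuity correction 1/(2n) = 1/806 = 0.001241.
Corrected numerator: |0.014144| − 0.001241 = 0.012903.
Null standard error: √(0.10·0.90/403) = √0.000223325 = 0.014944.
z = +0.012903/0.014944 = 0.863.

z = 0.863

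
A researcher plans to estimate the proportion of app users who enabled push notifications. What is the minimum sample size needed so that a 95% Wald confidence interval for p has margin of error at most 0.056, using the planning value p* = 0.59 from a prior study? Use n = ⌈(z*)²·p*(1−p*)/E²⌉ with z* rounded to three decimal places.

The 95% critical value is z* = 1.960.
p*(1−p*) = 0.2419.
Required n before rounding: 3.841600 × 0.2419 / 0.056² = 296.327.
Rounding up, n = 297.

n = 297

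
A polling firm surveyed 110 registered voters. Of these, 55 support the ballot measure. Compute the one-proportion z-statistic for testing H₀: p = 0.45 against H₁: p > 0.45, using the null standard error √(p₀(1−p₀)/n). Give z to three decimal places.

p̂ = 55/110 = 0.50000.
Under H₀, SE = √(p₀(1−p₀)/n) = √(0.45·0.55/110) = √0.002250000 = 0.047434.
Test statistic: z = 0.05000/0.047434 = 1.054.

z = 1.054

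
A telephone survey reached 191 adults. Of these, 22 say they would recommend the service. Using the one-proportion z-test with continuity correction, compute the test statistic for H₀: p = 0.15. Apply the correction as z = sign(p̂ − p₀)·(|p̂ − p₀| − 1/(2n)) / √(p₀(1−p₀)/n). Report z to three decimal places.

z = -1.246

The sample proportion is 22/191 = 0.11518. p̂ − p₀ = -0.034817.
1/(2n) = 0.002618.
Corrected numerator: |-0.034817| − 0.002618 = 0.032199.
SE₀ = √(0.15·0.85/191) = 0.025837.
z = (−)0.032199/0.025837 = -1.246.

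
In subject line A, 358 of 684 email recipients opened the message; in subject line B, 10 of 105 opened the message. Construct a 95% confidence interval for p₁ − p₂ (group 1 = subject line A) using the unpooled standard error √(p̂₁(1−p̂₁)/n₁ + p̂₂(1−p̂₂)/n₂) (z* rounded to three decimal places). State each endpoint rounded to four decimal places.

p̂₁ = 358/684 = 0.52339, p̂₂ = 10/105 = 0.09524; p̂₁ − p̂₂ = 0.42815.
Unpooled SE = √(p̂₁(1−p̂₁)/n₁ + p̂₂(1−p̂₂)/n₂) = √(0.000364697 + 0.000820646) = 0.034429.
z* = 1.960 at the 95% level. Margin = 1.960·0.034429 = 0.06748.
So the interval runs from 0.3607 to 0.4956.

(0.3607, 0.4956)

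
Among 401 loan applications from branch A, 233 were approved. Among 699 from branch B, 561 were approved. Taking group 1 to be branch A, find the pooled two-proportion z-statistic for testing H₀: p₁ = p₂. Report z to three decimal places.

p̂₁ = 233/401 = 0.58105, p̂₂ = 561/699 = 0.80258.
Pooled p̂ = (233+561)/(401+699) = 794/1100 = 0.72182.
Pooled SE = √[0.2007967·0.00392438] ≈ 0.028071.
z = (p̂₁ − p̂₂)/SE = (0.58105 − 0.80258)/0.028071 = -0.22153/0.028071 = -7.892.

z = -7.892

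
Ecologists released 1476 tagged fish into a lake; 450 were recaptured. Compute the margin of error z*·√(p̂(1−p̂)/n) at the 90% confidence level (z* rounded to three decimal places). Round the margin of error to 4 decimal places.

The sample proportion is 450/1476 = 0.30488.
SE(p̂) = √(0.30488·0.69512/1476) = 0.011983.
The 90% critical value is z* = 1.645.
ME = 1.645·0.011983 = 0.0197.

ME = 0.0197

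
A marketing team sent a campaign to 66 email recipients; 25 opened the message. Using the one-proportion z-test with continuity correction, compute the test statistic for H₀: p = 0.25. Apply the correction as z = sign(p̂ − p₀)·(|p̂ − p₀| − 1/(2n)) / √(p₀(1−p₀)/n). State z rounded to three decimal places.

p̂ = 25/66 = 0.37879. p̂ − p₀ = 0.128788.
Continuity correction 1/(2n) = 1/132 = 0.007576.
Corrected numerator: |0.128788| − 0.007576 = 0.121212.
Under H₀, SE = √(p₀(1−p₀)/n) = √(0.25·0.75/66) = √0.002840909 = 0.053300.
z = (+)0.121212/0.053300 = 2.274.

z = 2.274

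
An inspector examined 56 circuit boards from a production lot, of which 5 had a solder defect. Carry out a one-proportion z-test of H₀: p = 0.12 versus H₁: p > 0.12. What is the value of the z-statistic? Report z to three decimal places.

The sample proportion is 5/56 = 0.08929.
Null standard error: √(0.12·0.88/56) = √0.001885714 = 0.043425.
z = (p̂ − p₀)/SE = (0.08929 − 0.12)/0.043425 = -0.707.

z = -0.707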